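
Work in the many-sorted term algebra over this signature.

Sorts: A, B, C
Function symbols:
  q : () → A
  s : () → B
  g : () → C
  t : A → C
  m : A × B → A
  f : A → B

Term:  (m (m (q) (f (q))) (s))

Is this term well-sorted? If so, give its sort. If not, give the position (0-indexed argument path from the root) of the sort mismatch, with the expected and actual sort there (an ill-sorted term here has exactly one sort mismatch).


well-sorted; sort = A

    (q) : A
      (q) : A
    (f (q)) : B
  (m (q) (f (q))) : A
  (s) : B
(m (m (q) (f (q))) (s)) : A


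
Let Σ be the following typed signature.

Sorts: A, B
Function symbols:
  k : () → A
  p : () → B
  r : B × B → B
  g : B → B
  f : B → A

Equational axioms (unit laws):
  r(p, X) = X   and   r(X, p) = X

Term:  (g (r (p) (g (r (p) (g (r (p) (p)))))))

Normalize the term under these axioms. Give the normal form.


1. (g (r (p) (g (r (p) (g (r (p) (p)))))))  →  (g (g (r (p) (g (r (p) (p))))))
2. (g (g (r (p) (g (r (p) (p))))))  →  (g (g (g (r (p) (p)))))
3. (g (g (g (r (p) (p)))))  →  (g (g (g (p))))

normal form = (g (g (g (p))))


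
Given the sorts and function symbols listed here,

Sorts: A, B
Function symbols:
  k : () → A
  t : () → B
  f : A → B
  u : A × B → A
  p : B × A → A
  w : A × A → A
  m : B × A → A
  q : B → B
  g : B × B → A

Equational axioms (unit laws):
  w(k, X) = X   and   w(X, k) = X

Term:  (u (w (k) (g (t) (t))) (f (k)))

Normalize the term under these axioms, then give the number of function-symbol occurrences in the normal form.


size = 6

1. (u (w (k) (g (t) (t))) (f (k)))  →  (u (g (t) (t)) (f (k)))
normal form: (u (g (t) (t)) (f (k)))


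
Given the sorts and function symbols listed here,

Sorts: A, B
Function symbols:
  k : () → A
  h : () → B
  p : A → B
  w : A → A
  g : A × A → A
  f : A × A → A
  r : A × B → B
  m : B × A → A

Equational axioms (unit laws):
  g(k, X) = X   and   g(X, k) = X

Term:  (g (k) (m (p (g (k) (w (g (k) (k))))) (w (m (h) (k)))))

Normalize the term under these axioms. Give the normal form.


1. (g (k) (m (p (g (k) (w (g (k) (k))))) (w (m (h) (k)))))  →  (m (p (g (k) (w (g (k) (k))))) (w (m (h) (k))))
2. (m (p (g (k) (w (g (k) (k))))) (w (m (h) (k))))  →  (m (p (w (g (k) (k)))) (w (m (h) (k))))
3. (m (p (w (g (k) (k)))) (w (m (h) (k))))  →  (m (p (w (k))) (w (m (h) (k))))

normal form = (m (p (w (k))) (w (m (h) (k))))


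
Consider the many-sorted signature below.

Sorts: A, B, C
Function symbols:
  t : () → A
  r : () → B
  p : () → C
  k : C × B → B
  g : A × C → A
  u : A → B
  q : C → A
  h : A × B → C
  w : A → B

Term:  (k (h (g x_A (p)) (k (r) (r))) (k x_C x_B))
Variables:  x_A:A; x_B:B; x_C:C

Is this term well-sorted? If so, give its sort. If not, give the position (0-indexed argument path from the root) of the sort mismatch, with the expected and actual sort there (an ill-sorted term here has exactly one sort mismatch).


      x_A : A
      (p) : C
    (g x_A (p)) : A
      (r) : B
      (r) : B
    (k (r) (r)) : ✗ arg 0 at [0, 1, 0] has sort B, expected C
    x_C : C
    x_B : B
  (k x_C x_B) : B

ill-sorted at position [0, 1, 0]: expected C, got B


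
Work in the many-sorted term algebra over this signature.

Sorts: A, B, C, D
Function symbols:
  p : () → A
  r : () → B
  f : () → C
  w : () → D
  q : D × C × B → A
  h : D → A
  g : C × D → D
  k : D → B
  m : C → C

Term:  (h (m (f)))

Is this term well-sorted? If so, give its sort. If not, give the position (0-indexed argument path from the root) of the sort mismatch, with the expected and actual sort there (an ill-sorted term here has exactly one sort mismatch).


ill-sorted at position [0]: expected D, got C

    (f) : C
  (m (f)) : C
(h (m (f))) : ✗ arg 0 at [0] has sort C, expected D


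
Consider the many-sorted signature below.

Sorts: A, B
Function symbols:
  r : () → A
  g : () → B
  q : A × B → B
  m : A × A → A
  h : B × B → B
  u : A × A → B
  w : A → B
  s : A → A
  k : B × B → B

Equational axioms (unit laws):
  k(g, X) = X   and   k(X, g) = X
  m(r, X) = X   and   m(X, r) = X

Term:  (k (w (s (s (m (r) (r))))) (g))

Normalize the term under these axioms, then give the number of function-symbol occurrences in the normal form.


1. (k (w (s (s (m (r) (r))))) (g))  →  (w (s (s (m (r) (r)))))
2. (w (s (s (m (r) (r)))))  →  (w (s (s (r))))
normal form: (w (s (s (r))))

size = 4


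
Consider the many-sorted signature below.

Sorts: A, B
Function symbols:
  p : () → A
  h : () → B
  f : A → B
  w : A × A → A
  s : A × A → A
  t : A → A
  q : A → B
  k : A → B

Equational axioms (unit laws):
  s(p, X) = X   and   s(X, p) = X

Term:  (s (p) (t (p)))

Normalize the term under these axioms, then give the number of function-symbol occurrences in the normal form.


1. (s (p) (t (p)))  →  (t (p))
normal form: (t (p))

size = 2


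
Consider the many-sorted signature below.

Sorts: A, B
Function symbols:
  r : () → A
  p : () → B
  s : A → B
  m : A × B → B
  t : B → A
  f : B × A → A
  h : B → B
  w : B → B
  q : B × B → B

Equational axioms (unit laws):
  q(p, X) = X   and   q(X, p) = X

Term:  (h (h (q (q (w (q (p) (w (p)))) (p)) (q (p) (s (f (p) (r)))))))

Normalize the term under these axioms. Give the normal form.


1. (h (h (q (q (w (q (p) (w (p)))) (p)) (q (p) (s (f (p) (r)))))))  →  (h (h (q (w (q (p) (w (p)))) (q (p) (s (f (p) (r)))))))
2. (h (h (q (w (q (p) (w (p)))) (q (p) (s (f (p) (r)))))))  →  (h (h (q (w (w (p))) (q (p) (s (f (p) (r)))))))
3. (h (h (q (w (w (p))) (q (p) (s (f (p) (r)))))))  →  (h (h (q (w (w (p))) (s (f (p) (r))))))

normal form = (h (h (q (w (w (p))) (s (f (p) (r))))))


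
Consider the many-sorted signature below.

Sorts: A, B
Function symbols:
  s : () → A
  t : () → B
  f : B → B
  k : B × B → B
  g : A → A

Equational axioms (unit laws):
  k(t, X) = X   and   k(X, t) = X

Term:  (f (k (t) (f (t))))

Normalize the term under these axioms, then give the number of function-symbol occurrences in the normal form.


size = 3

1. (f (k (t) (f (t))))  →  (f (f (t)))
normal form: (f (f (t)))


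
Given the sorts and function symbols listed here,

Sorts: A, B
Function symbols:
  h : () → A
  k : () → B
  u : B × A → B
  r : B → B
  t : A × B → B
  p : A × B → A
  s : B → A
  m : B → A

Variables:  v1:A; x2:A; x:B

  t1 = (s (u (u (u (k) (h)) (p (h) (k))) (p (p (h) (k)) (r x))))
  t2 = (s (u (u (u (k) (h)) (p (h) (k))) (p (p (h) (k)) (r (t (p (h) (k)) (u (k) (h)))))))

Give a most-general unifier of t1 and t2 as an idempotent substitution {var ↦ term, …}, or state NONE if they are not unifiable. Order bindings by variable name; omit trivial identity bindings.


{x ↦ (t (p (h) (k)) (u (k) (h)))}


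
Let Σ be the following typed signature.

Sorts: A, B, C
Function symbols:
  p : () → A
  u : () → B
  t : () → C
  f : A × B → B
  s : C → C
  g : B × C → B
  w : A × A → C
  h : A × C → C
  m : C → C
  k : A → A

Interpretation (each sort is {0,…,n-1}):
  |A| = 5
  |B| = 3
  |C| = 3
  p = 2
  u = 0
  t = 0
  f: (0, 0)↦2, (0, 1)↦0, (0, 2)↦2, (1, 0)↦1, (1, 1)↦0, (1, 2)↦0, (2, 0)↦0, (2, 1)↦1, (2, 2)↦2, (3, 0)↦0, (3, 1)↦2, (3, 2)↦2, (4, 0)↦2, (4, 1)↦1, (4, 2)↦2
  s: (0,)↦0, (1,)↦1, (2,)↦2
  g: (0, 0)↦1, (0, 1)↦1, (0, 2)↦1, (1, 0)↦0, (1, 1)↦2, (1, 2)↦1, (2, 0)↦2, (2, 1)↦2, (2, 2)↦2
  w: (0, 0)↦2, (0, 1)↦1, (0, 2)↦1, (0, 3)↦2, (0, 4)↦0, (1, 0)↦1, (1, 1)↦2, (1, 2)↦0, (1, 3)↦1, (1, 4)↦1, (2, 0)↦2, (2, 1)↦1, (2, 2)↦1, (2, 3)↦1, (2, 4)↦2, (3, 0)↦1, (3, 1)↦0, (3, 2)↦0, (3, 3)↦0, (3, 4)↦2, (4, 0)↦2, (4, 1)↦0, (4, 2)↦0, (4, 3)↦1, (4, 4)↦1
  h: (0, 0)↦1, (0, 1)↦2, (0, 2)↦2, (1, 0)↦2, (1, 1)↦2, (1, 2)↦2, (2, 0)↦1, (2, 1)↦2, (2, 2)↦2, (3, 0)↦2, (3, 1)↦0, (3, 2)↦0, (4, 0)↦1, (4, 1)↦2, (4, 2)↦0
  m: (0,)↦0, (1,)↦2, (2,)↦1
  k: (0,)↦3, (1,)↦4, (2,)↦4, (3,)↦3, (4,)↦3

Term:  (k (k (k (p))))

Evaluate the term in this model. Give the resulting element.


  p = 2
  (k (p)) = k(2,) = 4
  (k (k (p))) = k(4,) = 3
  (k (k (k (p)))) = k(3,) = 3

value = 3


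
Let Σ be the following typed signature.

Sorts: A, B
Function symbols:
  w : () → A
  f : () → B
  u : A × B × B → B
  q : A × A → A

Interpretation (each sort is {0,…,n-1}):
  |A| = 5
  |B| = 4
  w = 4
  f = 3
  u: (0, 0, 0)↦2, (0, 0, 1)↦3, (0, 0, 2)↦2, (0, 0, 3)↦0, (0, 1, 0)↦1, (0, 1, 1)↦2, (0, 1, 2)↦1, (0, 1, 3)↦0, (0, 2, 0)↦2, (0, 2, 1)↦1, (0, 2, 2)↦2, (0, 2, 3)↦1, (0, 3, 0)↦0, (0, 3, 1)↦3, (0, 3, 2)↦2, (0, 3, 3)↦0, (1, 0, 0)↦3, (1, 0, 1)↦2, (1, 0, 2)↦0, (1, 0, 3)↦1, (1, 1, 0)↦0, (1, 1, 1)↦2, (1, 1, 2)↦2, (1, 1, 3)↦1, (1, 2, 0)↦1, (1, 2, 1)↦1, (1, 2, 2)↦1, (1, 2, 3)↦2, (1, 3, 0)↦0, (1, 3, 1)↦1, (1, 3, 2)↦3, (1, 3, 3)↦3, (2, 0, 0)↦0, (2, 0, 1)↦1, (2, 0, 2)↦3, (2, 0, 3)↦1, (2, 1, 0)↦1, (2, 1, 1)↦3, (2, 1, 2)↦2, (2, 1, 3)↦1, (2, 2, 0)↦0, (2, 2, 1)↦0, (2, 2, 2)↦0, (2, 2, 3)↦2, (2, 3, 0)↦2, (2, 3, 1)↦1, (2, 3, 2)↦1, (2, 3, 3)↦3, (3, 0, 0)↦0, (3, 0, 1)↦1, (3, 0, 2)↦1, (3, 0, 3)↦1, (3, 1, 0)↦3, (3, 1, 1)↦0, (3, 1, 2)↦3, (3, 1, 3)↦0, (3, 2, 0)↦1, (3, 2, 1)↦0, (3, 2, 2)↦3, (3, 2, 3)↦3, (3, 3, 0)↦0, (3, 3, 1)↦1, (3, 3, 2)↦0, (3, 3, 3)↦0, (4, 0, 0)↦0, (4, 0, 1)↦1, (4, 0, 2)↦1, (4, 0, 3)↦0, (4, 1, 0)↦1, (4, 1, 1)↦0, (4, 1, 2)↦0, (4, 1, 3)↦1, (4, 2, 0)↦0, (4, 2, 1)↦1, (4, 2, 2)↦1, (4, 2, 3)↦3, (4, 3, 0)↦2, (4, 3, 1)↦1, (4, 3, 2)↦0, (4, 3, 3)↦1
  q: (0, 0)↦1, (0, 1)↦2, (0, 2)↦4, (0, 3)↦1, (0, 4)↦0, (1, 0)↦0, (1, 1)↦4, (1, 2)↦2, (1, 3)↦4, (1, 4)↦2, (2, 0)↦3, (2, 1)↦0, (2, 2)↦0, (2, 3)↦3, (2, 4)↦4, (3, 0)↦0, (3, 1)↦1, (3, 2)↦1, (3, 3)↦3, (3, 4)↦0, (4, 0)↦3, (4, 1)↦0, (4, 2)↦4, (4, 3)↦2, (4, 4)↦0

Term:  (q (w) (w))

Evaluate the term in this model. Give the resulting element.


  w = 4
  w = 4
  (q (w) (w)) = q(4, 4) = 0

value = 0


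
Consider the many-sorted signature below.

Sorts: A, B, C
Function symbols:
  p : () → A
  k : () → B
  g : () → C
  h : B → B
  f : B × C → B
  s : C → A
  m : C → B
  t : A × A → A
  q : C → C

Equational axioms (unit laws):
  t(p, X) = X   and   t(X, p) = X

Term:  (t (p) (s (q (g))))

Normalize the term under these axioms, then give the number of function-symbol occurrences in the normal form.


1. (t (p) (s (q (g))))  →  (s (q (g)))
normal form: (s (q (g)))

size = 3


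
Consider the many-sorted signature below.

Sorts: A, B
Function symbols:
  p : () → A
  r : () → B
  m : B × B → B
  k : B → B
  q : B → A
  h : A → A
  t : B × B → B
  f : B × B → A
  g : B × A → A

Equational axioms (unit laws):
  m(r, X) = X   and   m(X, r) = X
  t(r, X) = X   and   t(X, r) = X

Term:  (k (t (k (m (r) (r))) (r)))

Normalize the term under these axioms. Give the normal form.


normal form = (k (k (r)))

1. (k (t (k (m (r) (r))) (r)))  →  (k (k (m (r) (r))))
2. (k (k (m (r) (r))))  →  (k (k (r)))


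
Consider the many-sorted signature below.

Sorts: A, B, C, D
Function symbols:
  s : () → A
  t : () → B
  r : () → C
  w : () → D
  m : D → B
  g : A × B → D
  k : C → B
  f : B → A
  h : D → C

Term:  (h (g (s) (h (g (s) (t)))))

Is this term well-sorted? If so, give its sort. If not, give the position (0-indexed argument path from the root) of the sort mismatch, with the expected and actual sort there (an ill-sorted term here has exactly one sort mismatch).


ill-sorted at position [0, 1]: expected B, got C

    (s) : A
        (s) : A
        (t) : B
      (g (s) (t)) : D
    (h (g (s) (t))) : C
  (g (s) (h (g (s) (t)))) : ✗ arg 1 at [0, 1] has sort C, expected B


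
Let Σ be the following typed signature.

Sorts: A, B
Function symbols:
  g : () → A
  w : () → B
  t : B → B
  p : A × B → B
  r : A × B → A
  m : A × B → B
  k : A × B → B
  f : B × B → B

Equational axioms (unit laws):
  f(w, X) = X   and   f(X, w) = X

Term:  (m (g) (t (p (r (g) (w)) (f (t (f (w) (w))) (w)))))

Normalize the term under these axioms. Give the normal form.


1. (m (g) (t (p (r (g) (w)) (f (t (f (w) (w))) (w)))))  →  (m (g) (t (p (r (g) (w)) (t (f (w) (w))))))
2. (m (g) (t (p (r (g) (w)) (t (f (w) (w))))))  →  (m (g) (t (p (r (g) (w)) (t (w)))))

normal form = (m (g) (t (p (r (g) (w)) (t (w)))))


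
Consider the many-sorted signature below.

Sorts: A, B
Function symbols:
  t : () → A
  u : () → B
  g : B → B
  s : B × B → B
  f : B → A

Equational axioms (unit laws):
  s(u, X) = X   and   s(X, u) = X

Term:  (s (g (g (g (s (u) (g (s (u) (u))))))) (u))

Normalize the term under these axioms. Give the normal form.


normal form = (g (g (g (g (u)))))

1. (s (g (g (g (s (u) (g (s (u) (u))))))) (u))  →  (g (g (g (s (u) (g (s (u) (u)))))))
2. (g (g (g (s (u) (g (s (u) (u)))))))  →  (g (g (g (g (s (u) (u))))))
3. (g (g (g (g (s (u) (u))))))  →  (g (g (g (g (u)))))


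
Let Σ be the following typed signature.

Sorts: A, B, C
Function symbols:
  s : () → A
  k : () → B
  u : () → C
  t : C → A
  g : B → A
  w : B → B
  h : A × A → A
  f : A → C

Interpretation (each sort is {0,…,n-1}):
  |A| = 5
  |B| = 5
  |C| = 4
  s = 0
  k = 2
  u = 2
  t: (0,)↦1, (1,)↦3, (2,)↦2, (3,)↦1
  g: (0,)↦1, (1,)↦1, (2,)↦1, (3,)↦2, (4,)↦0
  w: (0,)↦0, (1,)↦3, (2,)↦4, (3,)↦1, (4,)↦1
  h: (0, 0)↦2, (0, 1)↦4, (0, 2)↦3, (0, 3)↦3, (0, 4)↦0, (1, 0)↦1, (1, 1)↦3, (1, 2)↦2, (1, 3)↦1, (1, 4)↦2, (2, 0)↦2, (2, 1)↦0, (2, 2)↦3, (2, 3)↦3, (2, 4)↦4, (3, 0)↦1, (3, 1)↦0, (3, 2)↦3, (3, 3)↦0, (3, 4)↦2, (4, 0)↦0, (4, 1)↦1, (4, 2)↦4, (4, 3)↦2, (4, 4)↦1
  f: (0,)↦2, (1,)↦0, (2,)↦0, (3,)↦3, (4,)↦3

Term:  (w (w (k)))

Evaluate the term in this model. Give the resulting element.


value = 1

  k = 2
  (w (k)) = w(2,) = 4
  (w (w (k))) = w(4,) = 1


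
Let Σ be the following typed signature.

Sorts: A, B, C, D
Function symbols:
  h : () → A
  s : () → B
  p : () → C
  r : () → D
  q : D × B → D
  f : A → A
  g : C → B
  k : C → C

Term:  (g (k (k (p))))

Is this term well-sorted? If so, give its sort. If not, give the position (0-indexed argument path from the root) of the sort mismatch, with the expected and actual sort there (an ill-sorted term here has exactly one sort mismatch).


well-sorted; sort = B

      (p) : C
    (k (p)) : C
  (k (k (p))) : C
(g (k (k (p)))) : B


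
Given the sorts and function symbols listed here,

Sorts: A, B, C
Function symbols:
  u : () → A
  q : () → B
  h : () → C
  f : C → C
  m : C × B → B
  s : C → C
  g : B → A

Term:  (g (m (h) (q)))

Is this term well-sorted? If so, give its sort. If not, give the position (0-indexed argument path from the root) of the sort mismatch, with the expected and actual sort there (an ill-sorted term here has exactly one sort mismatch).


well-sorted; sort = A

    (h) : C
    (q) : B
  (m (h) (q)) : B
(g (m (h) (q))) : A


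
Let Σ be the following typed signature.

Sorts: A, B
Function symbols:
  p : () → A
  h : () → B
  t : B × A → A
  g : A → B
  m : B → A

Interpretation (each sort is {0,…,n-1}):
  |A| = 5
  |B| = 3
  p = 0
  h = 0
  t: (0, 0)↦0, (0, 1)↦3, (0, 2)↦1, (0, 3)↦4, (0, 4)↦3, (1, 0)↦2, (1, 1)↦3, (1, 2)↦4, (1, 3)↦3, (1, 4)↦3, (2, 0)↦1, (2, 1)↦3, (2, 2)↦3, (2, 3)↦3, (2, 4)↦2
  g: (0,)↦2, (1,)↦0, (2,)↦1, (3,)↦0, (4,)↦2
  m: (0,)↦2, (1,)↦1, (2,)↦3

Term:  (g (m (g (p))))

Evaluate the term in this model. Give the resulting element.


value = 0

  p = 0
  (g (p)) = g(0,) = 2
  (m (g (p))) = m(2,) = 3
  (g (m (g (p)))) = g(3,) = 0


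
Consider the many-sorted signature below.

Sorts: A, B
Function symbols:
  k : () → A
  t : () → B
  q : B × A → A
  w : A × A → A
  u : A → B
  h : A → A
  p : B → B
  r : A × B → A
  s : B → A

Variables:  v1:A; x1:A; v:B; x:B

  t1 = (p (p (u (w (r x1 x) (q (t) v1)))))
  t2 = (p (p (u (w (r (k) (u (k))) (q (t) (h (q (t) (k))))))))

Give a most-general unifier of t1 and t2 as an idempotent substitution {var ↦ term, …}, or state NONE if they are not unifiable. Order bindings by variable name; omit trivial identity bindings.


{v1 ↦ (h (q (t) (k))), x ↦ (u (k)), x1 ↦ (k)}


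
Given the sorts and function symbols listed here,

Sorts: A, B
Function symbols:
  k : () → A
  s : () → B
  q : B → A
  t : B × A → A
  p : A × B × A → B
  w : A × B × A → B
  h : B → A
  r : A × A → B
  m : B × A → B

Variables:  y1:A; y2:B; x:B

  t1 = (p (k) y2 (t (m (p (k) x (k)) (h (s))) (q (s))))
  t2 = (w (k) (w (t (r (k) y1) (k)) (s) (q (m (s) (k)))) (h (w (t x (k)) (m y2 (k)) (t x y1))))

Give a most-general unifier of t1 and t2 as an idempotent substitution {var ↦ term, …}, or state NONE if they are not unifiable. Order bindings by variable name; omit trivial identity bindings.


head clash or occurs-check failure — not unifiable

NONE (not unifiable)


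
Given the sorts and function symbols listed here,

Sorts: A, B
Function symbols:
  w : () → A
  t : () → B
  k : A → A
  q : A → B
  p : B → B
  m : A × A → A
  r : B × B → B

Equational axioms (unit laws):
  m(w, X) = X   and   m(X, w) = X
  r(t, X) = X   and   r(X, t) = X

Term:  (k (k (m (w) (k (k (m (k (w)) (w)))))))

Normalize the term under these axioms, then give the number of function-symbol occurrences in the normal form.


size = 6

1. (k (k (m (w) (k (k (m (k (w)) (w)))))))  →  (k (k (k (k (m (k (w)) (w))))))
2. (k (k (k (k (m (k (w)) (w))))))  →  (k (k (k (k (k (w))))))
normal form: (k (k (k (k (k (w))))))


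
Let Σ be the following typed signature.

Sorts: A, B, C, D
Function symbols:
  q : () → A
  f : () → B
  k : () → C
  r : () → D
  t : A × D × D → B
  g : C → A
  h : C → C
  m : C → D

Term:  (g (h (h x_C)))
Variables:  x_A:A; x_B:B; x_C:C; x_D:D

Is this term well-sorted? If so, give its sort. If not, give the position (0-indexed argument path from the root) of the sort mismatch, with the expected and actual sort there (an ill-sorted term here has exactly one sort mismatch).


well-sorted; sort = A

      x_C : C
    (h x_C) : C
  (h (h x_C)) : C
(g (h (h x_C))) : A


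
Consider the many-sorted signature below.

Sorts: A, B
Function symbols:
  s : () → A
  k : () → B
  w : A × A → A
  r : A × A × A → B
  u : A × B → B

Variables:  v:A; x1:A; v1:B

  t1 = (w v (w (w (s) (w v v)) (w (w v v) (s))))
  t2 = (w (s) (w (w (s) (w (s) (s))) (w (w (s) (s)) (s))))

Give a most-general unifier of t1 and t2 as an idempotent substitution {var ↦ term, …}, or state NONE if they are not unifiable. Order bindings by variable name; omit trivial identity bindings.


{v ↦ (s)}


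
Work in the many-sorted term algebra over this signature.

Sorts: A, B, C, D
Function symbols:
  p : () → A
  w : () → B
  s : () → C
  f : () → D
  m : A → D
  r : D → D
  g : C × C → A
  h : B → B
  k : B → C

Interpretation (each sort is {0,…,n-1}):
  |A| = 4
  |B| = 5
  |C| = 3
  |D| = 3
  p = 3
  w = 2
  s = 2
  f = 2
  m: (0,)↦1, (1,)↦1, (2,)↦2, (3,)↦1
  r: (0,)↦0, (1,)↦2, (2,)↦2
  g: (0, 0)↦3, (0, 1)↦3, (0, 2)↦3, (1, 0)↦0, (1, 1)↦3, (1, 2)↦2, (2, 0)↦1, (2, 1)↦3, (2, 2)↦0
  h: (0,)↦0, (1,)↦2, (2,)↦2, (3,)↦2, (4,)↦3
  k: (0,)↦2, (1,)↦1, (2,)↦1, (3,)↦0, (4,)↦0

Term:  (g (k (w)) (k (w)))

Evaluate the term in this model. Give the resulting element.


value = 3

  w = 2
  (k (w)) = k(2,) = 1
  w = 2
  (k (w)) = k(2,) = 1
  (g (k (w)) (k (w))) = g(1, 1) = 3


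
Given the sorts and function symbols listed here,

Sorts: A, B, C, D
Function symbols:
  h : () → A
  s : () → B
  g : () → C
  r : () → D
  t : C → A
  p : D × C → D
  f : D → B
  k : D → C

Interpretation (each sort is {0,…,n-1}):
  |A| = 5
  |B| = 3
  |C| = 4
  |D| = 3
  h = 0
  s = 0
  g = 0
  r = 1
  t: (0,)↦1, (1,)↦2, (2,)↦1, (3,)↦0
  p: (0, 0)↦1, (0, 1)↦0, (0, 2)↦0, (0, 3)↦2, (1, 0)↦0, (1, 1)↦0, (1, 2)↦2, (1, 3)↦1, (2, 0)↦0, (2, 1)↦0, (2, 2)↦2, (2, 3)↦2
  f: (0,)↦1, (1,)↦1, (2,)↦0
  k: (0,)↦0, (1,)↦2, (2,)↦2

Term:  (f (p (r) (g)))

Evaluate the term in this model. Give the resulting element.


  r = 1
  g = 0
  (p (r) (g)) = p(1, 0) = 0
  (f (p (r) (g))) = f(0,) = 1

value = 1


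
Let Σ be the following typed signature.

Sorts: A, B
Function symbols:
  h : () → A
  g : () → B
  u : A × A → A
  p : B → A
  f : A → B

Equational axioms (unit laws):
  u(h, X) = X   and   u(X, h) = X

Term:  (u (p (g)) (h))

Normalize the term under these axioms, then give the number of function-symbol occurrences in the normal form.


size = 2

1. (u (p (g)) (h))  →  (p (g))
normal form: (p (g))


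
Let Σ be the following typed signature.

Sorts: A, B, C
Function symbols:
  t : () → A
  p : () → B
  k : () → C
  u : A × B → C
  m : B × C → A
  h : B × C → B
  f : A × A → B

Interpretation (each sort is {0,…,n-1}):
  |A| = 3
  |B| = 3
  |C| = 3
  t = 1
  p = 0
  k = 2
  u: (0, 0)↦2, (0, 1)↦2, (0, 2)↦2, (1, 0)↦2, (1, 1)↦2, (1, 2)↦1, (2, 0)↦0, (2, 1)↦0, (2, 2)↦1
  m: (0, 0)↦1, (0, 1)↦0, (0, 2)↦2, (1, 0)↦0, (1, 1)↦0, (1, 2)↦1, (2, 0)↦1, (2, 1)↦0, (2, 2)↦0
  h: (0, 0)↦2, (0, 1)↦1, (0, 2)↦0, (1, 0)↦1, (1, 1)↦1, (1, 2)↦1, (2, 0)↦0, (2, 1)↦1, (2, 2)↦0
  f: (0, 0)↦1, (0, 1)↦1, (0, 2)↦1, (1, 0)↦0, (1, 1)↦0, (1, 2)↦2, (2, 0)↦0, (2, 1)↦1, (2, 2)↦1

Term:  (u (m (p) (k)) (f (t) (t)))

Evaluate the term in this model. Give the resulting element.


  p = 0
  k = 2
  (m (p) (k)) = m(0, 2) = 2
  t = 1
  t = 1
  (f (t) (t)) = f(1, 1) = 0
  (u (m (p) (k)) (f (t) (t))) = u(2, 0) = 0

value = 0


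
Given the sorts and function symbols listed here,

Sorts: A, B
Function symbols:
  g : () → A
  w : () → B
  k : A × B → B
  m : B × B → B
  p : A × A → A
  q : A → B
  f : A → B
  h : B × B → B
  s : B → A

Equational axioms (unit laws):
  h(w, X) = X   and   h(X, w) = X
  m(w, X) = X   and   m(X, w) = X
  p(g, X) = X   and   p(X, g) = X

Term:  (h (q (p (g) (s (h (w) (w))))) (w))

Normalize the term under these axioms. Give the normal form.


normal form = (q (s (w)))

1. (h (q (p (g) (s (h (w) (w))))) (w))  →  (q (p (g) (s (h (w) (w)))))
2. (q (p (g) (s (h (w) (w)))))  →  (q (s (h (w) (w))))
3. (q (s (h (w) (w))))  →  (q (s (w)))


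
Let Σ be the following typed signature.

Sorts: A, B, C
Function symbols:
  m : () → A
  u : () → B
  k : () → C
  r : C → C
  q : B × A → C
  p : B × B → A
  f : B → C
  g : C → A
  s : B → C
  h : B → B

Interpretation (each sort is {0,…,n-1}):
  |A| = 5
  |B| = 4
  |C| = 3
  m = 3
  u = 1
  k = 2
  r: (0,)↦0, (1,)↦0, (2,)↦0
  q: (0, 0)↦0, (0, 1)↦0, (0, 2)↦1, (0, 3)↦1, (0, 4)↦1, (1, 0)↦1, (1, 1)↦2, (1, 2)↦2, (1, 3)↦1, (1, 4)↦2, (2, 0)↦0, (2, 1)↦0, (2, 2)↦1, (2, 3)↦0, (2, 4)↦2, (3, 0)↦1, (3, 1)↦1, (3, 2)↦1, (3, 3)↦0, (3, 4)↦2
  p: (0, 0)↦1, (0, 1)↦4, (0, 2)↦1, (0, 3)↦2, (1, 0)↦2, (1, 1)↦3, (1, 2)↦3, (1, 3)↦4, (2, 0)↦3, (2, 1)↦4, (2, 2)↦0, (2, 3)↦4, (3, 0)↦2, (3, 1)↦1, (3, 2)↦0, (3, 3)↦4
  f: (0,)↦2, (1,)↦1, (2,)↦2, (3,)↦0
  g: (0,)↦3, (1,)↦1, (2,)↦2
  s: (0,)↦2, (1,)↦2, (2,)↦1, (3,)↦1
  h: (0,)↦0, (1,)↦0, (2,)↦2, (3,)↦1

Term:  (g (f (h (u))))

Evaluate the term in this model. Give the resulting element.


value = 2

  u = 1
  (h (u)) = h(1,) = 0
  (f (h (u))) = f(0,) = 2
  (g (f (h (u)))) = g(2,) = 2


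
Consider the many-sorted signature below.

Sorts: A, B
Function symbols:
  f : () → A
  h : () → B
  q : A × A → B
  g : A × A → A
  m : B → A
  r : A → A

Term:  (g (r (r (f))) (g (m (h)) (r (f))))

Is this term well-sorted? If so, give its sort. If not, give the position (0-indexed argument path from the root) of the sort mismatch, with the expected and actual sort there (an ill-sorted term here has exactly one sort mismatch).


      (f) : A
    (r (f)) : A
  (r (r (f))) : A
      (h) : B
    (m (h)) : A
      (f) : A
    (r (f)) : A
  (g (m (h)) (r (f))) : A
(g (r (r (f))) (g (m (h)) (r (f)))) : A

well-sorted; sort = A


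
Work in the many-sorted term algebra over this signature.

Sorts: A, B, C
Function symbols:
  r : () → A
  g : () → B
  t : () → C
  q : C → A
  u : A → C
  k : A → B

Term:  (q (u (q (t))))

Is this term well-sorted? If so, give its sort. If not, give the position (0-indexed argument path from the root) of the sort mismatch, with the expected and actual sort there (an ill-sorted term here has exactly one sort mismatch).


well-sorted; sort = A

      (t) : C
    (q (t)) : A
  (u (q (t))) : C
(q (u (q (t)))) : A


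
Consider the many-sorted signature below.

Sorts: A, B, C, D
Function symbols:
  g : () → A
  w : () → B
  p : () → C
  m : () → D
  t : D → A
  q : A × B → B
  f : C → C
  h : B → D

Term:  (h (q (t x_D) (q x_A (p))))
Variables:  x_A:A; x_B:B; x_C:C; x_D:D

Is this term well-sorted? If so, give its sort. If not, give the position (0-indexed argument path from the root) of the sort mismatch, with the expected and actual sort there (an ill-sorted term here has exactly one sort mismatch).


      x_D : D
    (t x_D) : A
      x_A : A
      (p) : C
    (q x_A (p)) : ✗ arg 1 at [0, 1, 1] has sort C, expected B

ill-sorted at position [0, 1, 1]: expected B, got C


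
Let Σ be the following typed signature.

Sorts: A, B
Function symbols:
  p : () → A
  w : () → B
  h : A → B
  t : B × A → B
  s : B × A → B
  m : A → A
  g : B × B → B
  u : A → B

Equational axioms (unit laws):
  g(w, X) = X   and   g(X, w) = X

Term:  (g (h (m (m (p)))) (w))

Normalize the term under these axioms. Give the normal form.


1. (g (h (m (m (p)))) (w))  →  (h (m (m (p))))

normal form = (h (m (m (p))))


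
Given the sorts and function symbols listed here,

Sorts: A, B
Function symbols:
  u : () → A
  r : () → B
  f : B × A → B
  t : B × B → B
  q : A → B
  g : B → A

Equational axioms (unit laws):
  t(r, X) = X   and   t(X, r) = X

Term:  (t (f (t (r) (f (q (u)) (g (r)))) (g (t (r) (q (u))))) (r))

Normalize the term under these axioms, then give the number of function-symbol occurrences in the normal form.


size = 9

1. (t (f (t (r) (f (q (u)) (g (r)))) (g (t (r) (q (u))))) (r))  →  (f (t (r) (f (q (u)) (g (r)))) (g (t (r) (q (u)))))
2. (f (t (r) (f (q (u)) (g (r)))) (g (t (r) (q (u)))))  →  (f (f (q (u)) (g (r))) (g (t (r) (q (u)))))
3. (f (f (q (u)) (g (r))) (g (t (r) (q (u)))))  →  (f (f (q (u)) (g (r))) (g (q (u))))
normal form: (f (f (q (u)) (g (r))) (g (q (u))))


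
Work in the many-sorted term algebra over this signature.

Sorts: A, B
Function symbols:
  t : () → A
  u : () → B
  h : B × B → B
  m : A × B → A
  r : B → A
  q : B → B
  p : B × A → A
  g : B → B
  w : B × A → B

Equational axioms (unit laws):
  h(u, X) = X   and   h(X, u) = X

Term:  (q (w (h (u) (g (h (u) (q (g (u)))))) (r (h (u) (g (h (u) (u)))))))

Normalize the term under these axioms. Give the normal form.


1. (q (w (h (u) (g (h (u) (q (g (u)))))) (r (h (u) (g (h (u) (u)))))))  →  (q (w (g (h (u) (q (g (u))))) (r (h (u) (g (h (u) (u)))))))
2. (q (w (g (h (u) (q (g (u))))) (r (h (u) (g (h (u) (u)))))))  →  (q (w (g (q (g (u)))) (r (h (u) (g (h (u) (u)))))))
3. (q (w (g (q (g (u)))) (r (h (u) (g (h (u) (u)))))))  →  (q (w (g (q (g (u)))) (r (g (h (u) (u))))))
4. (q (w (g (q (g (u)))) (r (g (h (u) (u))))))  →  (q (w (g (q (g (u)))) (r (g (u)))))

normal form = (q (w (g (q (g (u)))) (r (g (u)))))


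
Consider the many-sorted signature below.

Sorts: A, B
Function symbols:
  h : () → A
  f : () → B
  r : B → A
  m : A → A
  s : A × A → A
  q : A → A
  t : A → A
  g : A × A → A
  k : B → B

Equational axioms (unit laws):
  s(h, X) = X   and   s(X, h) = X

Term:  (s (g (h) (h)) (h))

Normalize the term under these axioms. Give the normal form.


1. (s (g (h) (h)) (h))  →  (g (h) (h))

normal form = (g (h) (h))


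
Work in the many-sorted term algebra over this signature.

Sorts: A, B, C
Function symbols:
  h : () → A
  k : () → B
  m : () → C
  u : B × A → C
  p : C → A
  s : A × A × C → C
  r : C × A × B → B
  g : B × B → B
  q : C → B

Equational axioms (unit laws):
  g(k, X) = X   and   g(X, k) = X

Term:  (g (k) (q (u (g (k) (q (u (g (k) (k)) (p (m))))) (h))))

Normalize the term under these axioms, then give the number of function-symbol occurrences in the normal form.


1. (g (k) (q (u (g (k) (q (u (g (k) (k)) (p (m))))) (h))))  →  (q (u (g (k) (q (u (g (k) (k)) (p (m))))) (h)))
2. (q (u (g (k) (q (u (g (k) (k)) (p (m))))) (h)))  →  (q (u (q (u (g (k) (k)) (p (m)))) (h)))
3. (q (u (q (u (g (k) (k)) (p (m)))) (h)))  →  (q (u (q (u (k) (p (m)))) (h)))
normal form: (q (u (q (u (k) (p (m)))) (h)))

size = 8


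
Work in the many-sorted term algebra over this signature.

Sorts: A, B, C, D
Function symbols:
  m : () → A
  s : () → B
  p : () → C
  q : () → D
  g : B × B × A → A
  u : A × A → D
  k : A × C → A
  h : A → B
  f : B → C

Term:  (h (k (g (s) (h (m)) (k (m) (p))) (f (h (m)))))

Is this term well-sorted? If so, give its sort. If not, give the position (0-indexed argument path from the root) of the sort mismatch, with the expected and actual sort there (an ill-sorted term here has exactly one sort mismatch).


      (s) : B
        (m) : A
      (h (m)) : B
        (m) : A
        (p) : C
      (k (m) (p)) : A
    (g (s) (h (m)) (k (m) (p))) : A
        (m) : A
      (h (m)) : B
    (f (h (m))) : C
  (k (g (s) (h (m)) (k (m) (p))) (f (h (m)))) : A
(h (k (g (s) (h (m)) (k (m) (p))) (f (h (m))))) : B

well-sorted; sort = B


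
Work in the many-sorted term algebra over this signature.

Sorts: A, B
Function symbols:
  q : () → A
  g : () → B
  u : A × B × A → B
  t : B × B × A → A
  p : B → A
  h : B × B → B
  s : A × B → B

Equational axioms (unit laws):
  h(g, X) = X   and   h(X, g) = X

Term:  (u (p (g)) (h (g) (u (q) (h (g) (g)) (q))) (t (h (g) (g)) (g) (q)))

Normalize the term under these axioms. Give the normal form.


normal form = (u (p (g)) (u (q) (g) (q)) (t (g) (g) (q)))

1. (u (p (g)) (h (g) (u (q) (h (g) (g)) (q))) (t (h (g) (g)) (g) (q)))  →  (u (p (g)) (u (q) (h (g) (g)) (q)) (t (h (g) (g)) (g) (q)))
2. (u (p (g)) (u (q) (h (g) (g)) (q)) (t (h (g) (g)) (g) (q)))  →  (u (p (g)) (u (q) (g) (q)) (t (h (g) (g)) (g) (q)))
3. (u (p (g)) (u (q) (g) (q)) (t (h (g) (g)) (g) (q)))  →  (u (p (g)) (u (q) (g) (q)) (t (g) (g) (q)))


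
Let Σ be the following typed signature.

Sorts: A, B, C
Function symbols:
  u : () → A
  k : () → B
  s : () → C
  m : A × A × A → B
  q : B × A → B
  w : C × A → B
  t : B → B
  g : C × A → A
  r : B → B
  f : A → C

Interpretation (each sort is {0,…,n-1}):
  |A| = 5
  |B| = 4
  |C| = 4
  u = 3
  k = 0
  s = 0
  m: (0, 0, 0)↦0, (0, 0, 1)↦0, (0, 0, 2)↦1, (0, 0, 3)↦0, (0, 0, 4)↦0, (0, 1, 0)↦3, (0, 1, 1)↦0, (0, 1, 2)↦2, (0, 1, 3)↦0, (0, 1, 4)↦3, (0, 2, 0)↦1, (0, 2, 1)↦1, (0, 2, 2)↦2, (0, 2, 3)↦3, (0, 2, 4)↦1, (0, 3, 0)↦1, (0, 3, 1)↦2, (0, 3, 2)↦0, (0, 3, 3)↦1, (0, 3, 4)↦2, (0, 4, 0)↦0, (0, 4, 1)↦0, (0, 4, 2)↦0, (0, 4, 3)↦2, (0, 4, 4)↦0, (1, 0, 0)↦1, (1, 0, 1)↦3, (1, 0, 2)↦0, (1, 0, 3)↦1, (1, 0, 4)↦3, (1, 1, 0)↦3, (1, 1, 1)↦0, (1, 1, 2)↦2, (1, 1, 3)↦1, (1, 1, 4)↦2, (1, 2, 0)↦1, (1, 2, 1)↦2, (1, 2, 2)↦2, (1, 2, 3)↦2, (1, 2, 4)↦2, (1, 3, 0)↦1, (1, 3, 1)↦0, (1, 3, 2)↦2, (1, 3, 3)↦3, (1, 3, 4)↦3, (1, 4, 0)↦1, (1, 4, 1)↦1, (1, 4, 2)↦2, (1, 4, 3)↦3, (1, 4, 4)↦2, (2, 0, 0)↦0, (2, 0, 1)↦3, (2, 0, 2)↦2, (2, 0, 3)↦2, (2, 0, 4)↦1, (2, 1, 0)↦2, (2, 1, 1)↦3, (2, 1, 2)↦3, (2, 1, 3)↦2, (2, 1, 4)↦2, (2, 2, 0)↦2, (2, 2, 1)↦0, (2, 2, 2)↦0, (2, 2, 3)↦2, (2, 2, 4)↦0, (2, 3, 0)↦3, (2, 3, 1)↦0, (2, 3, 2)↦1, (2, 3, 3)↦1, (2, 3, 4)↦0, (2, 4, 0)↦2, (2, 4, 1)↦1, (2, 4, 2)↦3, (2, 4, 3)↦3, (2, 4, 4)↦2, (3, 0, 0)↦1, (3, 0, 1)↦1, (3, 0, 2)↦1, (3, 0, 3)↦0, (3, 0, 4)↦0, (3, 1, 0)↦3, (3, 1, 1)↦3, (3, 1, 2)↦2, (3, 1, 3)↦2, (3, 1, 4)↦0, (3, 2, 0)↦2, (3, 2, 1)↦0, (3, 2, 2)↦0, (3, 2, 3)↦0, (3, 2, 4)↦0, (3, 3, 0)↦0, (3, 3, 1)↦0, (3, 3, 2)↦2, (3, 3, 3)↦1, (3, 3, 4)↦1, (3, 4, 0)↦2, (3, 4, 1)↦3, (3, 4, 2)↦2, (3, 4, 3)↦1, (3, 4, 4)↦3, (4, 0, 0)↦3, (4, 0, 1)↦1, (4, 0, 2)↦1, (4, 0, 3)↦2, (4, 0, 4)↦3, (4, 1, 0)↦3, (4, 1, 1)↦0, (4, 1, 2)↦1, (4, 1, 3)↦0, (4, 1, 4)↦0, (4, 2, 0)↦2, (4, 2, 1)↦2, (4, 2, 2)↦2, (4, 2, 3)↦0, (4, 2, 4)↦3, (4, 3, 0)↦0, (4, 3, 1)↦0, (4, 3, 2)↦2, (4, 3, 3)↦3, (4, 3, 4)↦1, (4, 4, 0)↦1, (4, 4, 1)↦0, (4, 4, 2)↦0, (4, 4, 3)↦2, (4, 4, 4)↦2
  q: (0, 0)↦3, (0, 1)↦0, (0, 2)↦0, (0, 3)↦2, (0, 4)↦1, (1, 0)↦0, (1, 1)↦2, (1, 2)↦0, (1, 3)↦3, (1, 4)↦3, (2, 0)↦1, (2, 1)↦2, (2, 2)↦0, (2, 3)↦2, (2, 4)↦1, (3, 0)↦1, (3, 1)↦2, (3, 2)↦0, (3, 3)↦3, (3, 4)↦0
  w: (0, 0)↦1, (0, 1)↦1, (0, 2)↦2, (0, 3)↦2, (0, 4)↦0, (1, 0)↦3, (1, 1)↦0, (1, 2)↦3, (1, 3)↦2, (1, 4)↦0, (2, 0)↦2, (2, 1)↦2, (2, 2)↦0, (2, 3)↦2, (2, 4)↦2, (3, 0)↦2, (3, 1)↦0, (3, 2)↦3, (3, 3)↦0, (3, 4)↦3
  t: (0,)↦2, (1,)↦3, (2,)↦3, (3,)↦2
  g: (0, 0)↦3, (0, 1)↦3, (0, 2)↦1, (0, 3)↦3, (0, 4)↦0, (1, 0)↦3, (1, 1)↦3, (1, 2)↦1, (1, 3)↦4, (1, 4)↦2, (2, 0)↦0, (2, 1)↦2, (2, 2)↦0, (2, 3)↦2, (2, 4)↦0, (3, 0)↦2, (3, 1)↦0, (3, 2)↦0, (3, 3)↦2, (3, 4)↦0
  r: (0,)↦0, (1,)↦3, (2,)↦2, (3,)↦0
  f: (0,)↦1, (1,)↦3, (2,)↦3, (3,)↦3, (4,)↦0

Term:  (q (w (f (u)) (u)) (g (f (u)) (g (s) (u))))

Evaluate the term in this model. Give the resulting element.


  u = 3
  (f (u)) = f(3,) = 3
  u = 3
  (w (f (u)) (u)) = w(3, 3) = 0
  u = 3
  (f (u)) = f(3,) = 3
  s = 0
  u = 3
  (g (s) (u)) = g(0, 3) = 3
  (g (f (u)) (g (s) (u))) = g(3, 3) = 2
  (q (w (f (u)) (u)) (g (f (u)) (g (s) (u)))) = q(0, 2) = 0

value = 0


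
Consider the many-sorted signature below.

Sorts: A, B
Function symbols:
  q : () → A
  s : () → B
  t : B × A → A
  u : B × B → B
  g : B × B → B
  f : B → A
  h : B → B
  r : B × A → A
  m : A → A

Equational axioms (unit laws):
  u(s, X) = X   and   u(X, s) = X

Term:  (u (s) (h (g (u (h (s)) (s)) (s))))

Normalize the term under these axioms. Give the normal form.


1. (u (s) (h (g (u (h (s)) (s)) (s))))  →  (h (g (u (h (s)) (s)) (s)))
2. (h (g (u (h (s)) (s)) (s)))  →  (h (g (h (s)) (s)))

normal form = (h (g (h (s)) (s)))


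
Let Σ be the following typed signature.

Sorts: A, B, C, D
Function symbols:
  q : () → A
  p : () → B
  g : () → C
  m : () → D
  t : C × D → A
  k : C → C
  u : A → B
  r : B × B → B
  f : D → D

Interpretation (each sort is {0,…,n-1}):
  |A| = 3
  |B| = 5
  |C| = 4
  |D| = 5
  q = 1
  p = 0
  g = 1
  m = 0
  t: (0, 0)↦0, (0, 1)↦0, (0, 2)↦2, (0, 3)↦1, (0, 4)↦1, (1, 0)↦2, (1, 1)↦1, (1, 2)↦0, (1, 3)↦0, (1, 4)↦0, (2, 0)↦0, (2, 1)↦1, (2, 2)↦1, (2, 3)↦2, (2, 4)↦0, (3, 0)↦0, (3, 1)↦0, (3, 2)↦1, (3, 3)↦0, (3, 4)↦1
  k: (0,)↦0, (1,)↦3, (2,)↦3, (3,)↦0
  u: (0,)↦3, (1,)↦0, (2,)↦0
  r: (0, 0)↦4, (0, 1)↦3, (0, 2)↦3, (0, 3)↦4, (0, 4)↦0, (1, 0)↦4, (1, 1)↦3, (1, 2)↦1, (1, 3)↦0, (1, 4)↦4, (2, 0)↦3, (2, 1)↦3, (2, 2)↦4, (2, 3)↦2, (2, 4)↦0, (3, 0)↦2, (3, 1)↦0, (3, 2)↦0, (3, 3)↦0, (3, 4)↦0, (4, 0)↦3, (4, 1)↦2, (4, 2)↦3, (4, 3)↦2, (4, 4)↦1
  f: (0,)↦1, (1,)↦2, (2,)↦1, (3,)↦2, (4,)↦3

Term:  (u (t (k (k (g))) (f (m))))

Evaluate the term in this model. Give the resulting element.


value = 3

  g = 1
  (k (g)) = k(1,) = 3
  (k (k (g))) = k(3,) = 0
  m = 0
  (f (m)) = f(0,) = 1
  (t (k (k (g))) (f (m))) = t(0, 1) = 0
  (u (t (k (k (g))) (f (m)))) = u(0,) = 3


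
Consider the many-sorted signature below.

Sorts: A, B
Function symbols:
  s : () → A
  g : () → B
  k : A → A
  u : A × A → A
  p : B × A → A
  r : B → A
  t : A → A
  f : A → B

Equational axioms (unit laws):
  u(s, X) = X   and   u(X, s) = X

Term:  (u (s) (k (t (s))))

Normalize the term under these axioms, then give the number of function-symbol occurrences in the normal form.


size = 3

1. (u (s) (k (t (s))))  →  (k (t (s)))
normal form: (k (t (s)))


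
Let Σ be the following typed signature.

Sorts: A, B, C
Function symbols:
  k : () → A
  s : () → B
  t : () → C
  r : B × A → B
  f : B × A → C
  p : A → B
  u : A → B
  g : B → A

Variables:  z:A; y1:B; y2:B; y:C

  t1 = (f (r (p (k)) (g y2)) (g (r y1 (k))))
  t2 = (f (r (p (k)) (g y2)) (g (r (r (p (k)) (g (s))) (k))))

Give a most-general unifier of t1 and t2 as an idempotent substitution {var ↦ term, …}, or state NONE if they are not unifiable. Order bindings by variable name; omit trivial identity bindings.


{y1 ↦ (r (p (k)) (g (s)))}


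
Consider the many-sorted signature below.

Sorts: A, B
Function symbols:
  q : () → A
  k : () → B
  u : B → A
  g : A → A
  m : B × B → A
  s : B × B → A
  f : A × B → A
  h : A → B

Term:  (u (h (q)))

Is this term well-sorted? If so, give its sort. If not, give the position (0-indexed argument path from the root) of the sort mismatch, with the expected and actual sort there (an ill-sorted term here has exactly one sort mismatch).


well-sorted; sort = A

    (q) : A
  (h (q)) : B
(u (h (q))) : A


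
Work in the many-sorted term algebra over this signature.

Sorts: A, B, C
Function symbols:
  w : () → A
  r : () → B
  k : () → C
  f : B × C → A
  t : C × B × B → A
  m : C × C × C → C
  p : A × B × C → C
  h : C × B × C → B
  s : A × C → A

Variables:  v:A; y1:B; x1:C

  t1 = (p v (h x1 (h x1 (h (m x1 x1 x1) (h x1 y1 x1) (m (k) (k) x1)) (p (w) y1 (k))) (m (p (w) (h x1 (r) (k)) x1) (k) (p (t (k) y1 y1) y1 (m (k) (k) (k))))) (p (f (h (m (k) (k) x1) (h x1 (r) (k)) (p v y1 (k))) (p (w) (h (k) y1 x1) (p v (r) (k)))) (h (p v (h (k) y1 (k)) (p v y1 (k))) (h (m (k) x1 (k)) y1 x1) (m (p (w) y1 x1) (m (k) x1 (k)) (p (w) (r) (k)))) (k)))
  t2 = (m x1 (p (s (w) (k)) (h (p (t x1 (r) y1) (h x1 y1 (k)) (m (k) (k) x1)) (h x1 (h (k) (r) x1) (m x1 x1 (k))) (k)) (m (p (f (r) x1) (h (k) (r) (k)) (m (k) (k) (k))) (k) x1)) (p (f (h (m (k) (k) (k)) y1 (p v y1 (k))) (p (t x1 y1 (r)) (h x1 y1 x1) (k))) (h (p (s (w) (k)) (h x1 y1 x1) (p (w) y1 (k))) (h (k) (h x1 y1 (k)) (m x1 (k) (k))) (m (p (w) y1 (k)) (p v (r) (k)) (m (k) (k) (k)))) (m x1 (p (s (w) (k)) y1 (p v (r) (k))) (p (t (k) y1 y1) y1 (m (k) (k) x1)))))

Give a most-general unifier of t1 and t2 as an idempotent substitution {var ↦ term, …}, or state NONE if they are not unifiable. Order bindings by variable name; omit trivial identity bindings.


head clash or occurs-check failure — not unifiable

NONE (not unifiable)


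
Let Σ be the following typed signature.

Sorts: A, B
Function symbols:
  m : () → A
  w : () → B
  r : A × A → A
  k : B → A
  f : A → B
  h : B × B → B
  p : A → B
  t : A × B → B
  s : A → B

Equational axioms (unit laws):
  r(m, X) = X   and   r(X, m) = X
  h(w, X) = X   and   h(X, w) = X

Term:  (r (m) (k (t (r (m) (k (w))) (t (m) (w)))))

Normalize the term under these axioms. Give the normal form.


normal form = (k (t (k (w)) (t (m) (w))))

1. (r (m) (k (t (r (m) (k (w))) (t (m) (w)))))  →  (k (t (r (m) (k (w))) (t (m) (w))))
2. (k (t (r (m) (k (w))) (t (m) (w))))  →  (k (t (k (w)) (t (m) (w))))


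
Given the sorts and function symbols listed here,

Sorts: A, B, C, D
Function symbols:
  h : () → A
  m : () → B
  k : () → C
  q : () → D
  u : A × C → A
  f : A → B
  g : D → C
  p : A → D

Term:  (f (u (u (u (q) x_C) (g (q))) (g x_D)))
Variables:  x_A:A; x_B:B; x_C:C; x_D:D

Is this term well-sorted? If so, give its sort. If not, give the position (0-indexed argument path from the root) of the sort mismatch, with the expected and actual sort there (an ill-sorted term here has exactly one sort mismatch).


        (q) : D
        x_C : C
      (u (q) x_C) : ✗ arg 0 at [0, 0, 0, 0] has sort D, expected A
        (q) : D
      (g (q)) : C
      x_D : D
    (g x_D) : C

ill-sorted at position [0, 0, 0, 0]: expected A, got D
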